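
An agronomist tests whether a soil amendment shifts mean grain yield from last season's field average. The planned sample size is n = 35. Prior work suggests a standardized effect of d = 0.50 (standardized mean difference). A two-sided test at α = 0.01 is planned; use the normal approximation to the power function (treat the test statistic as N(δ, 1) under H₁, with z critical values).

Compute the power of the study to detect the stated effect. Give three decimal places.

Noncentrality parameter: δ = d·√n = 0.50 × √35 = 2.9580
Critical value for a two-sided test at α = 0.01: z_{α/2} = 2.576.
Power = Φ(δ − 2.576) + Φ(−δ − 2.576) = Φ(0.382) + Φ(-5.534) = 0.6488 + 0.0000 = 0.6488.

Power ≈ 0.649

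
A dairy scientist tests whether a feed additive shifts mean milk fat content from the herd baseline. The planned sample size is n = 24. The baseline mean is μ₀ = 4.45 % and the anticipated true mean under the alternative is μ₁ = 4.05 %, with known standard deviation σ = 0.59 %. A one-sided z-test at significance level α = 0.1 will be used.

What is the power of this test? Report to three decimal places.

Standardized effect: d = |μ₁ − μ₀| / σ = |4.05 − 4.45| / 0.59 = 0.6780
Noncentrality parameter: δ = d·√n = 0.6780 × √24 = 3.3213
One-sided α = 0.1 → critical value z_{0.1} = 1.282.
Power = P(Z > 1.282 − δ) = Φ(2.040) = 0.9793.

Power ≈ 0.979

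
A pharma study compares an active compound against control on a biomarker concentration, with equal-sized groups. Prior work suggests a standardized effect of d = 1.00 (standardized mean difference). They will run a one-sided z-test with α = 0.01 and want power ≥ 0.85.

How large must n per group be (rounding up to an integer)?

Set Φ(δ − 2.326) = 0.85; then δ − 2.326 = Φ⁻¹(0.85) = 1.036, giving δ = 3.363.
δ = d·√(n/2) ⇒ n = 2(δ/d)² = 2 × (3.363 / 1.00)² = 22.62.
Rounding up, n = 23 per group.

n = 23 per group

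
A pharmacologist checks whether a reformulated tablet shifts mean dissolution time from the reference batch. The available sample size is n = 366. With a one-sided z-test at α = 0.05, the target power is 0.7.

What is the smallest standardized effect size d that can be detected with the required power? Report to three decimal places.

d ≈ 0.113

Need Φ(δ − 1.645) = 0.7, so δ = 1.645 + 0.524 = 2.169.
δ = d·√n ⇒ d = δ/√n = 2.169/√366 = 0.1134.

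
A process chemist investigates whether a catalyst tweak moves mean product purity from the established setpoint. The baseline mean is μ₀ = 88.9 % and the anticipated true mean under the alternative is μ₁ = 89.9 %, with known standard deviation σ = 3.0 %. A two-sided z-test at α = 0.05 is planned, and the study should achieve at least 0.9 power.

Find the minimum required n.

n = 95

Standardized effect: d = |μ₁ − μ₀| / σ = |89.9 − 88.9| / 3.0 = 0.3333
Set Φ(δ − 1.960) = 0.9; then δ − 1.960 = Φ⁻¹(0.9) = 1.282, giving δ = 3.242.
(For δ > 0 the lower-tail rejection region contributes negligibly to power, so the one-term inversion is standard.)
δ = d·√n ⇒ n = (δ/d)² = (3.242 / 0.3333)² = 94.57.
Round up to the next whole unit.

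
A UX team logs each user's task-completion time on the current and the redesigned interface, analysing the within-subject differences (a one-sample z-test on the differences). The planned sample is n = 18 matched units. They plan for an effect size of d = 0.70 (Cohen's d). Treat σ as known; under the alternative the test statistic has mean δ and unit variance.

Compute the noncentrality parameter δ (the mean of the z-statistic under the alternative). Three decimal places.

δ = d·√n = 0.70 × √18 = 2.9698

δ ≈ 2.970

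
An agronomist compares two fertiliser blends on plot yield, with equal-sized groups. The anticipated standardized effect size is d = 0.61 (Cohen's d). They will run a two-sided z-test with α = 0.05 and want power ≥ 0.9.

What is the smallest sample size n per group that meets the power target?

For power 0.9 need Φ(δ − z_{0.025}) = 0.9, so δ = z_{0.025} + z_{0.10} = 1.960 + 1.282 = 3.242.
(For δ > 0 the lower-tail rejection region contributes negligibly to power, so the one-term inversion is standard.)
δ = d·√(n/2) ⇒ n = 2(δ/d)² = 2 × (3.242 / 0.61)² = 56.48.
Round up to the next whole unit.

n = 57 per group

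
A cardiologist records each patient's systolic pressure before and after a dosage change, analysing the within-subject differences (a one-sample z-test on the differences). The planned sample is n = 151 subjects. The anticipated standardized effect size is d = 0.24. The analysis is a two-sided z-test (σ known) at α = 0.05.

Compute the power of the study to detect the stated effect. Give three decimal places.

Power ≈ 0.839

Noncentrality parameter: δ = d·√n = 0.24 × √151 = 2.9492
Critical value for a two-sided test at α = 0.05: z_{α/2} = 1.960.
Power = Φ(δ − 1.960) + Φ(−δ − 1.960) = Φ(0.989) + Φ(-4.909) = 0.8387 + 0.0000 = 0.8387.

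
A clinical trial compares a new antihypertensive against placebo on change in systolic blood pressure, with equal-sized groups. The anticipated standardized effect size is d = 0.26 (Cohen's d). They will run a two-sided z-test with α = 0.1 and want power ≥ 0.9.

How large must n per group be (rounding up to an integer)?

n = 254 per group

Set Φ(δ − 1.645) = 0.9; then δ − 1.645 = Φ⁻¹(0.9) = 1.282, giving δ = 2.926.
(Ignoring the negligible lower-tail rejection probability gives the usual closed-form inversion.)
δ = d·√(n/2) ⇒ n = 2(δ/d)² = 2 × (2.926 / 0.26)² = 253.37.
Rounding up, n = 254 per group.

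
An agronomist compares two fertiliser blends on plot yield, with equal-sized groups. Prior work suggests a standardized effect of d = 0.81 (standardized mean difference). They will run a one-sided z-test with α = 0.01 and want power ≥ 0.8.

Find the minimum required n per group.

Set Φ(δ − 2.326) = 0.8; then δ − 2.326 = Φ⁻¹(0.8) = 0.842, giving δ = 3.168.
δ = d·√(n/2) ⇒ n = 2(δ/d)² = 2 × (3.168 / 0.81)² = 30.59.
Rounding up, n = 31 per group.

n = 31 per group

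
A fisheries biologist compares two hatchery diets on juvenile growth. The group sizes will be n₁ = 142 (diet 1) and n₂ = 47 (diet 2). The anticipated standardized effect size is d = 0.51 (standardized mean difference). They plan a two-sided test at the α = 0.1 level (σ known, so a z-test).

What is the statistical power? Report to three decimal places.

Power ≈ 0.917

Noncentrality parameter: δ = d / √(1/n₁ + 1/n₂) = 0.51 / √(1/142 + 1/47) = 3.0306
Two-sided α = 0.1 → critical value z_{0.05} = 1.645.
Power = Φ(δ − 1.645) + Φ(−δ − 1.645) = Φ(1.386) + Φ(-4.675) = 0.9171 + 0.0000 = 0.9171.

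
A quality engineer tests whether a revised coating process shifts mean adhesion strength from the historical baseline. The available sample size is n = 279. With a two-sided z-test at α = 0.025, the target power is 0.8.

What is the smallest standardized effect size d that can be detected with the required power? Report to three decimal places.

d ≈ 0.185

Required noncentrality: δ = z_{0.0125} + z_{0.20} = 2.241 + 0.842 = 3.083.
(Lower-tail contribution to power is negligible for δ > 0.)
δ = d·√n ⇒ d = δ/√n = 3.083/√279 = 0.1846.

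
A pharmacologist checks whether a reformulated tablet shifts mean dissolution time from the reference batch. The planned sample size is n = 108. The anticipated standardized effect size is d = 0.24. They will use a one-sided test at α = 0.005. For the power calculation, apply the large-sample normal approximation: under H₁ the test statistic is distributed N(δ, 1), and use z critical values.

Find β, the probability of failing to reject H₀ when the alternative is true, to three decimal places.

β ≈ 0.533

Noncentrality parameter: δ = d·√n = 0.24 × √108 = 2.4942
One-sided α = 0.005 → critical value z_{0.005} = 2.576.
Power = Φ(δ − 2.576) = Φ(-0.082) = 0.4675.
Type II error: β = 1 − power = 1 − 0.4675 = 0.5325.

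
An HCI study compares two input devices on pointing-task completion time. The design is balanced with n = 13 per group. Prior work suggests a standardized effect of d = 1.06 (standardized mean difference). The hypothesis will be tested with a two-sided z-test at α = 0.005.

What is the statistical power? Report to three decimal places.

Noncentrality parameter: δ = d·√(n/2) = 1.06 × √(13/2) = 2.7025
Two-sided α = 0.005 → critical value z_{0.0025} = 2.807.
Power = Φ(δ − 2.807) + Φ(−δ − 2.807) = Φ(-0.105) + Φ(-5.510) = 0.4584 + 0.0000 = 0.4584.

Power ≈ 0.458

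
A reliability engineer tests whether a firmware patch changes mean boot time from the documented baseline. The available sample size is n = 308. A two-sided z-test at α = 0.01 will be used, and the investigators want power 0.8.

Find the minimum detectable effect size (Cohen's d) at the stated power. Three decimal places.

Need Φ(δ − 2.576) = 0.8, so δ = 2.576 + 0.842 = 3.417.
(Lower-tail contribution to power is negligible for δ > 0.)
δ = d·√n ⇒ d = δ/√n = 3.417/√308 = 0.1947.

d ≈ 0.195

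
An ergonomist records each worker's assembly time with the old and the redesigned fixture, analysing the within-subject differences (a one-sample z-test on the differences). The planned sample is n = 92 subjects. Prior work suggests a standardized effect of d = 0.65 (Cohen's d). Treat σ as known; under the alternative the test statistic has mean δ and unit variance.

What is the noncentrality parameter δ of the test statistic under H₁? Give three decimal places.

δ ≈ 6.235

δ = d·√n = 0.65 × √92 = 6.2346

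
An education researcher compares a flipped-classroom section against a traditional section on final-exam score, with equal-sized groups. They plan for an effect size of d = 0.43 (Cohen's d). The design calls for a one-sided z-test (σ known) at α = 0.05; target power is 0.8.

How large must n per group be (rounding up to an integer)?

n = 67 per group

Set Φ(δ − 1.645) = 0.8; then δ − 1.645 = Φ⁻¹(0.8) = 0.842, giving δ = 2.486.
δ = d·√(n/2) ⇒ n = 2(δ/d)² = 2 × (2.486 / 0.43)² = 66.87.
Round up to the next whole unit.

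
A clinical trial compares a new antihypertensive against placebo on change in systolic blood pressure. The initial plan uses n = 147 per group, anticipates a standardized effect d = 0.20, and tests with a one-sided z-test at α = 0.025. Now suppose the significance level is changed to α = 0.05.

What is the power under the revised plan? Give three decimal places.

δ = d·√(n/2) = 0.20 × √(147/2) = 1.7146 (unchanged). New critical value: z_{0.05} = 1.645.
Revised power = P(Z > 1.645 − δ) = Φ(0.070) = 0.5278.

Power ≈ 0.528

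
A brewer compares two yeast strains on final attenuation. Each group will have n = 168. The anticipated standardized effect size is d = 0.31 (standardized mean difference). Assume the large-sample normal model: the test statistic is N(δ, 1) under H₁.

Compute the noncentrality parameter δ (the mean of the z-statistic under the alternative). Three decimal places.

The noncentrality parameter scales effect size by the design's sample-size factor: δ = d·√(n/2) = 0.31 × √(168/2) = 2.8412

δ ≈ 2.841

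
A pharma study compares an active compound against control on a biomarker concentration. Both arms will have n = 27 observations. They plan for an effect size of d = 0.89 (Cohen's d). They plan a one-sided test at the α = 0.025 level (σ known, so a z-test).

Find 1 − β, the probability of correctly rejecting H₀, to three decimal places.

Power ≈ 0.905

Noncentrality parameter: δ = d·√(n/2) = 0.89 × √(27/2) = 3.2701
Critical value for a one-sided test at α = 0.025: z_α = 1.960.
Power = Φ(δ − 1.960) = Φ(1.310) = 0.9049.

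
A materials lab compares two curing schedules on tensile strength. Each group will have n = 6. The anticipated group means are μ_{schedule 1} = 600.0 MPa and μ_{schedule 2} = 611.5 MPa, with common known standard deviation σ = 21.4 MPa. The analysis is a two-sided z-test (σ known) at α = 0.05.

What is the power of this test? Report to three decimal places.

Standardized effect: d = |μ_{schedule 1} − μ_{schedule 2}| / σ = |600.0 − 611.5| / 21.4 = 0.5374
Noncentrality parameter: δ = d·√(n/2) = 0.5374 × √(6/2) = 0.9308
Critical value for a two-sided test at α = 0.05: z_{α/2} = 1.960.
Power = Φ(δ − 1.960) + Φ(−δ − 1.960) = Φ(-1.029) + Φ(-2.891) = 0.1517 + 0.0019 = 0.1536.

Power ≈ 0.154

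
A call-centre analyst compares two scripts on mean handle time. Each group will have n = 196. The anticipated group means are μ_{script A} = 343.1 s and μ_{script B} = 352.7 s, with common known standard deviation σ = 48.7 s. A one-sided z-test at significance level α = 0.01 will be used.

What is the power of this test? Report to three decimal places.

Power ≈ 0.354

Standardized effect: d = |μ_{script A} − μ_{script B}| / σ = |343.1 − 352.7| / 48.7 = 0.1971
Noncentrality parameter: δ = d·√(n/2) = 0.1971 × √(196/2) = 1.9514
Critical value for a one-sided test at α = 0.01: z_α = 2.326.
Power = P(Z > 2.326 − δ) = Φ(-0.375) = 0.3539.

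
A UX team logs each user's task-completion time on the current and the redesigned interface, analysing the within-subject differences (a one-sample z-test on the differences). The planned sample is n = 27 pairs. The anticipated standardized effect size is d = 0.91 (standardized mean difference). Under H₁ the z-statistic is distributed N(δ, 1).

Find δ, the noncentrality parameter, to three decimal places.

δ ≈ 4.728

δ = d·√n = 0.91 × √27 = 4.7285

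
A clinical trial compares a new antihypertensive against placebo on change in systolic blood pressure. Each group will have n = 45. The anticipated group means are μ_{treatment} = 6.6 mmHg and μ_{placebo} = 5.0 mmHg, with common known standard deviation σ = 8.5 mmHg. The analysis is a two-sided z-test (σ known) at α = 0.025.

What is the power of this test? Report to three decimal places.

Power ≈ 0.090

Standardized effect: d = |μ_{treatment} − μ_{placebo}| / σ = |6.6 − 5.0| / 8.5 = 0.1882
Noncentrality parameter: δ = d·√(n/2) = 0.1882 × √(45/2) = 0.8929
Two-sided α = 0.025 → critical value z_{0.0125} = 2.241.
Power = Φ(δ − 2.241) + Φ(−δ − 2.241) = Φ(-1.349) + Φ(-3.134) = 0.0887 + 0.0009 = 0.0896.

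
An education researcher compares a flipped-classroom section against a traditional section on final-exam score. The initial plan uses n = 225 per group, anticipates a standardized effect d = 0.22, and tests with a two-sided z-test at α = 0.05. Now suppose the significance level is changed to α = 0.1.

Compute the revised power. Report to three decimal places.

Power ≈ 0.754

δ = d·√(n/2) = 0.22 × √(225/2) = 2.3335 (unchanged). New critical value: z_{0.05} = 1.645.
Revised power = Φ(δ − 1.645) + Φ(−δ − 1.645) = Φ(0.689) + Φ(-3.978) = 0.7545 + 0.0000 = 0.7545.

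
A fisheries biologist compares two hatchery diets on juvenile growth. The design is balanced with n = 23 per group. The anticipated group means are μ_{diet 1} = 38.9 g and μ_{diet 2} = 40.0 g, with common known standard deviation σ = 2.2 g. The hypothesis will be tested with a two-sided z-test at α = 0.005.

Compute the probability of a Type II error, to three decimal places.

Standardized effect: d = |μ_{diet 1} − μ_{diet 2}| / σ = |38.9 − 40.0| / 2.2 = 0.5000
Noncentrality parameter: δ = d·√(n/2) = 0.5000 × √(23/2) = 1.6956
Critical value for a two-sided test at α = 0.005: z_{α/2} = 2.807.
Power = Φ(δ − 2.807) + Φ(−δ − 2.807) = Φ(-1.111) + Φ(-4.503) = 0.1332 + 0.0000 = 0.1332.
Type II error: β = 1 − power = 1 − 0.1332 = 0.8668.

β ≈ 0.867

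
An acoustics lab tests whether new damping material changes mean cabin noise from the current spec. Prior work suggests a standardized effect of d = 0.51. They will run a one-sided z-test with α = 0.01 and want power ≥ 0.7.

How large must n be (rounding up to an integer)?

n = 32

Set Φ(δ − 2.326) = 0.7; then δ − 2.326 = Φ⁻¹(0.7) = 0.524, giving δ = 2.851.
δ = d·√n ⇒ n = (δ/d)² = (2.851 / 0.51)² = 31.24.
Rounding up, n = 32.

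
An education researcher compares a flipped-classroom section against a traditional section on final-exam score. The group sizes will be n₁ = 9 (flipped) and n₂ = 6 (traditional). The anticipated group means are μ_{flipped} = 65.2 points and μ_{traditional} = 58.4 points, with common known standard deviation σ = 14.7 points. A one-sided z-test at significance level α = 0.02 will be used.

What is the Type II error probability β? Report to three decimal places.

Standardized effect: d = |μ_{flipped} − μ_{traditional}| / σ = |65.2 − 58.4| / 14.7 = 0.4626
Noncentrality parameter: δ = d / √(1/n₁ + 1/n₂) = 0.4626 / √(1/9 + 1/6) = 0.8777
One-sided α = 0.02 → critical value z_{0.02} = 2.054.
Power = Φ(δ − 2.054) = Φ(-1.176) = 0.1198.
Type II error: β = 1 − power = 1 − 0.1198 = 0.8802.

β ≈ 0.880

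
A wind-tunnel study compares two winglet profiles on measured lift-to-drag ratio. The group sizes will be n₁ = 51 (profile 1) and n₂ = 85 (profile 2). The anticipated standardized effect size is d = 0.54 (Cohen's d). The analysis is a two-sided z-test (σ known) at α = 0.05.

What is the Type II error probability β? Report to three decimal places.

Noncentrality parameter: δ = d / √(1/n₁ + 1/n₂) = 0.54 / √(1/51 + 1/85) = 3.0487
Critical value for a two-sided test at α = 0.05: z_{α/2} = 1.960.
Power = Φ(δ − 1.960) + Φ(−δ − 1.960) = Φ(1.089) + Φ(-5.009) = 0.8619 + 0.0000 = 0.8619.
Type II error: β = 1 − power = 1 − 0.8619 = 0.1381.

β ≈ 0.138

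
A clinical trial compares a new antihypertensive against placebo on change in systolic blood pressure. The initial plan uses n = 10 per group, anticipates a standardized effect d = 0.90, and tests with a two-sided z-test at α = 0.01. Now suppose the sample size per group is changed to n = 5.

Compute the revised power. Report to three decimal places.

Power ≈ 0.125

With n = 5 per group: δ = d·√(n/2) = 0.90 × √(5/2) = 1.4230. Critical value z_{0.005} = 2.576.
Revised power = Φ(δ − 2.576) + Φ(−δ − 2.576) = Φ(-1.153) + Φ(-3.999) = 0.1245 + 0.0000 = 0.1245.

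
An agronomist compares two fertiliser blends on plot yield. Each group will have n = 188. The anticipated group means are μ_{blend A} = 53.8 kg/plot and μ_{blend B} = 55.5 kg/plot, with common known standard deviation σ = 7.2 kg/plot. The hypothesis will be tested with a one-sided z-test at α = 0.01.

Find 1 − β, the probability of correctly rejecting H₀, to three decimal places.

Standardized effect: d = |μ_{blend A} − μ_{blend B}| / σ = |53.8 − 55.5| / 7.2 = 0.2361
Noncentrality parameter: δ = d·√(n/2) = 0.2361 × √(188/2) = 2.2892
Critical value for a one-sided test at α = 0.01: z_α = 2.326.
Power = Φ(δ − 2.326) = Φ(-0.037) = 0.4852.

Power ≈ 0.485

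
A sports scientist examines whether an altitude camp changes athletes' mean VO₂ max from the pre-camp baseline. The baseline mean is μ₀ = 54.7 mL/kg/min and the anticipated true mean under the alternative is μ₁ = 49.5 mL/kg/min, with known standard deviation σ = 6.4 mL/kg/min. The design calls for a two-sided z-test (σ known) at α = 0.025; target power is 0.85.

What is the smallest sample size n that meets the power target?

n = 17

Standardized effect: d = |μ₁ − μ₀| / σ = |49.5 − 54.7| / 6.4 = 0.8125
For power 0.85 need Φ(δ − z_{0.0125}) = 0.85, so δ = z_{0.0125} + z_{0.15} = 2.241 + 1.036 = 3.278.
(Ignoring the negligible lower-tail rejection probability gives the usual closed-form inversion.)
δ = d·√n ⇒ n = (δ/d)² = (3.278 / 0.8125)² = 16.28.
Round up to the next whole unit.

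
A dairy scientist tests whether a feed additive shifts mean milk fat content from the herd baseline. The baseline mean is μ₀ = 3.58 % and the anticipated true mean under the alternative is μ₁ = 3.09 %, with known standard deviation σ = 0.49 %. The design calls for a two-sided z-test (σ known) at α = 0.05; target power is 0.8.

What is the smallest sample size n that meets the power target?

n = 8

Standardized effect: d = |μ₁ − μ₀| / σ = |3.09 − 3.58| / 0.49 = 1.0000
Set Φ(δ − 1.960) = 0.8; then δ − 1.960 = Φ⁻¹(0.8) = 0.842, giving δ = 2.802.
(The Φ(−δ − z_{α/2}) term is vanishingly small for δ > 0 and is dropped in the standard sample-size formula.)
δ = d·√n ⇒ n = (δ/d)² = (2.802 / 1.0000)² = 7.85.
Rounding up, n = 8.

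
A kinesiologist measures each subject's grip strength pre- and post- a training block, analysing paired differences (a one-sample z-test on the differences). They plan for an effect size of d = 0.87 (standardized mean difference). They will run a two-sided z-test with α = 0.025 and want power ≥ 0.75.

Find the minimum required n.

Set Φ(δ − 2.241) = 0.75; then δ − 2.241 = Φ⁻¹(0.75) = 0.674, giving δ = 2.916.
(For δ > 0 the lower-tail rejection region contributes negligibly to power, so the one-term inversion is standard.)
δ = d·√n ⇒ n = (δ/d)² = (2.916 / 0.87)² = 11.23.
Rounding up, n = 12.

n = 12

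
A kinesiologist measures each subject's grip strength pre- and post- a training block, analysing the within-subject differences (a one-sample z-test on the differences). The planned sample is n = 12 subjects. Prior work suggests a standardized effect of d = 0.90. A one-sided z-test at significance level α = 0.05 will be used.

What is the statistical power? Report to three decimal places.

Power ≈ 0.930

Noncentrality parameter: δ = d·√n = 0.90 × √12 = 3.1177
One-sided α = 0.05 → critical value z_{0.05} = 1.645.
Power = P(Z > 1.645 − δ) = Φ(1.473) = 0.9296.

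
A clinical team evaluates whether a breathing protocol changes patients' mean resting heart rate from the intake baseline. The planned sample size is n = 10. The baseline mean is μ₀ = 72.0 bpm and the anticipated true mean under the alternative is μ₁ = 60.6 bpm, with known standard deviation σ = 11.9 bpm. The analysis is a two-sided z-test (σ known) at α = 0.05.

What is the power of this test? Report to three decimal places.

Standardized effect: d = |μ₁ − μ₀| / σ = |60.6 − 72.0| / 11.9 = 0.9580
Noncentrality parameter: δ = d·√n = 0.9580 × √10 = 3.0294
Critical value for a two-sided test at α = 0.05: z_{α/2} = 1.960.
Power = Φ(δ − 1.960) + Φ(−δ − 1.960) = Φ(1.069) + Φ(-4.989) = 0.8576 + 0.0000 = 0.8576.

Power ≈ 0.858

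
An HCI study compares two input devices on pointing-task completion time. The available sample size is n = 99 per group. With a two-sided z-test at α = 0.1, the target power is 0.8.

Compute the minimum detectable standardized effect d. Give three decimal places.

d ≈ 0.353

Required noncentrality: δ = z_{0.05} + z_{0.20} = 1.645 + 0.842 = 2.486.
(The second rejection-region term Φ(−δ − z_{α/2}) is negligible and dropped.)
δ = d·√(n/2) ⇒ d = δ/√(n/2) = 2.486/√(99/2) = 0.3534.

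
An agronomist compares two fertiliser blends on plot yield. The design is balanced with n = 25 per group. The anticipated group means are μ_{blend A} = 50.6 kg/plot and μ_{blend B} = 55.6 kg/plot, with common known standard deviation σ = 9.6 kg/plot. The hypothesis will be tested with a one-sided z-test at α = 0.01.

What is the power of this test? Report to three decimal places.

Standardized effect: d = |μ_{blend A} − μ_{blend B}| / σ = |50.6 − 55.6| / 9.6 = 0.5208
Noncentrality parameter: δ = d·√(n/2) = 0.5208 × √(25/2) = 1.8414
Critical value for a one-sided test at α = 0.01: z_α = 2.326.
Power = Φ(δ − 2.326) = Φ(-0.485) = 0.3139.

Power ≈ 0.314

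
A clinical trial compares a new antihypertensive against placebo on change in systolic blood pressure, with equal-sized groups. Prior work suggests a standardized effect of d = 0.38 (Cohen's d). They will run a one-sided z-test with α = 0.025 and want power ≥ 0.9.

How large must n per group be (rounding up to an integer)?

n = 146 per group

Set Φ(δ − 1.960) = 0.9; then δ − 1.960 = Φ⁻¹(0.9) = 1.282, giving δ = 3.242.
δ = d·√(n/2) ⇒ n = 2(δ/d)² = 2 × (3.242 / 0.38)² = 145.53.
Rounding up, n = 146 per group.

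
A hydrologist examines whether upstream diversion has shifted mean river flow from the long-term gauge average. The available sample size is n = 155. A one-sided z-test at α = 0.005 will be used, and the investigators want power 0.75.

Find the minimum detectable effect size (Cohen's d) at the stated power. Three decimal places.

Need Φ(δ − 2.576) = 0.75, so δ = 2.576 + 0.674 = 3.250.
δ = d·√n ⇒ d = δ/√n = 3.250/√155 = 0.2611.

d ≈ 0.261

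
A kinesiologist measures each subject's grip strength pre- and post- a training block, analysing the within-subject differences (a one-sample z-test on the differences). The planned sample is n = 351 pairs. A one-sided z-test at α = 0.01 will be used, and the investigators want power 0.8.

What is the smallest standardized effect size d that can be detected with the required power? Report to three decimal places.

d ≈ 0.169

Need Φ(δ − 2.326) = 0.8, so δ = 2.326 + 0.842 = 3.168.
δ = d·√n ⇒ d = δ/√n = 3.168/√351 = 0.1691.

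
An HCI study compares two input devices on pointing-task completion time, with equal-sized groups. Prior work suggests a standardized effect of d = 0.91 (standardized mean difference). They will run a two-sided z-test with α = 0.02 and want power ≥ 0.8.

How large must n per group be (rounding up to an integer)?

n = 25 per group

Set Φ(δ − 2.326) = 0.8; then δ − 2.326 = Φ⁻¹(0.8) = 0.842, giving δ = 3.168.
(Ignoring the negligible lower-tail rejection probability gives the usual closed-form inversion.)
δ = d·√(n/2) ⇒ n = 2(δ/d)² = 2 × (3.168 / 0.91)² = 24.24.
Rounding up, n = 25 per group.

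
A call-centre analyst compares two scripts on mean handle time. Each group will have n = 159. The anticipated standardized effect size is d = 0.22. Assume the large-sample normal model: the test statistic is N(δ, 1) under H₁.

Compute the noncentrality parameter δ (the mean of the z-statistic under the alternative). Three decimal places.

The noncentrality parameter scales effect size by the design's sample-size factor: δ = d·√(n/2) = 0.22 × √(159/2) = 1.9616

δ ≈ 1.962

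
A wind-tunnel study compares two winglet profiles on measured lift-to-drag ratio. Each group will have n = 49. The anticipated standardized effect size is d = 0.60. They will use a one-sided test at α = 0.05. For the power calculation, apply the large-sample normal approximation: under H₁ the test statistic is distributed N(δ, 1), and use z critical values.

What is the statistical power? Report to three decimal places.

Noncentrality parameter: δ = d·√(n/2) = 0.60 × √(49/2) = 2.9698
One-sided α = 0.05 → critical value z_{0.05} = 1.645.
Power = P(Z > 1.645 − δ) = Φ(1.325) = 0.9074.

Power ≈ 0.907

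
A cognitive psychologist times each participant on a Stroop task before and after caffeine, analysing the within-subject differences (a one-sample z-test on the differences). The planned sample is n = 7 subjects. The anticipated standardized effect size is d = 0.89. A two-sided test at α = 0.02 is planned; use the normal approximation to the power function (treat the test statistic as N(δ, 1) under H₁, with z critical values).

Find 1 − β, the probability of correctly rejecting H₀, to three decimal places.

Power ≈ 0.511

Noncentrality parameter: δ = d·√n = 0.89 × √7 = 2.3547
Two-sided α = 0.02 → critical value z_{0.01} = 2.326.
Power = Φ(δ − 2.326) + Φ(−δ − 2.326) = Φ(0.028) + Φ(-4.681) = 0.5113 + 0.0000 = 0.5113.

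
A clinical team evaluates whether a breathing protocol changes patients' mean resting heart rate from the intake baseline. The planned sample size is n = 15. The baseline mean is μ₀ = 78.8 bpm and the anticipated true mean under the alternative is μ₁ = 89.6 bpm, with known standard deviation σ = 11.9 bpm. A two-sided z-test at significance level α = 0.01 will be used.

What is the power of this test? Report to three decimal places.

Standardized effect: d = |μ₁ − μ₀| / σ = |89.6 − 78.8| / 11.9 = 0.9076
Noncentrality parameter: δ = d·√n = 0.9076 × √15 = 3.5150
Critical value for a two-sided test at α = 0.01: z_{α/2} = 2.576.
Power = Φ(δ − 2.576) + Φ(−δ − 2.576) = Φ(0.939) + Φ(-6.091) = 0.8262 + 0.0000 = 0.8262.

Power ≈ 0.826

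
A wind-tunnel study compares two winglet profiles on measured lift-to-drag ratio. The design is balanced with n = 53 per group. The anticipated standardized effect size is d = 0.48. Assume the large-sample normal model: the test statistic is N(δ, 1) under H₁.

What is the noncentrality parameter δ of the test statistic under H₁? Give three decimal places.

The noncentrality parameter scales effect size by the design's sample-size factor: δ = d·√(n/2) = 0.48 × √(53/2) = 2.4710

δ ≈ 2.471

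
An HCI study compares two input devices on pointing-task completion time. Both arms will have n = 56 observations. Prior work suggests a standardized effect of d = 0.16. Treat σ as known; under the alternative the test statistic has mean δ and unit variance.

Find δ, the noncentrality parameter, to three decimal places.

The noncentrality parameter scales effect size by the design's sample-size factor: δ = d·√(n/2) = 0.16 × √(56/2) = 0.8466

δ ≈ 0.847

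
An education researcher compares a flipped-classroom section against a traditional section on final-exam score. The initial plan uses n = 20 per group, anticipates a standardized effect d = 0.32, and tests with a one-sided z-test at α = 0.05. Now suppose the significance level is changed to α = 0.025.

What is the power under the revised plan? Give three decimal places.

Power ≈ 0.172

δ = d·√(n/2) = 0.32 × √(20/2) = 1.0119 (unchanged). New critical value: z_{0.025} = 1.960.
Revised power = P(Z > 1.960 − δ) = Φ(-0.948) = 0.1716.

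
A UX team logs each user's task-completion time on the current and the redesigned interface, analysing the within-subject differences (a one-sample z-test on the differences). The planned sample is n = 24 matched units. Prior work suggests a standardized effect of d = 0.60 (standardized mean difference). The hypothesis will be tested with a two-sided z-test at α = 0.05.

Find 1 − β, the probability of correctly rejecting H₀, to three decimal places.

Power ≈ 0.836

Noncentrality parameter: δ = d·√n = 0.60 × √24 = 2.9394
Critical value for a two-sided test at α = 0.05: z_{α/2} = 1.960.
Power = Φ(δ − 1.960) + Φ(−δ − 1.960) = Φ(0.979) + Φ(-4.899) = 0.8363 + 0.0000 = 0.8363.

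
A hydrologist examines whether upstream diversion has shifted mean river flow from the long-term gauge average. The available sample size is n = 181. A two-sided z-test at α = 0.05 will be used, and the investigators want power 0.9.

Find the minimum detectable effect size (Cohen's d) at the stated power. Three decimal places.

d ≈ 0.241

Required noncentrality: δ = z_{0.025} + z_{0.10} = 1.960 + 1.282 = 3.242.
(Lower-tail contribution to power is negligible for δ > 0.)
δ = d·√n ⇒ d = δ/√n = 3.242/√181 = 0.2409.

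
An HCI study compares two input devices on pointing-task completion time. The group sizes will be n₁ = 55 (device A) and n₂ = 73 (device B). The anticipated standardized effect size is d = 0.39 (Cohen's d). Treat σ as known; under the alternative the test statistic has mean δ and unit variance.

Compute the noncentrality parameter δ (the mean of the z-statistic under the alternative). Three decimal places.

δ = d / √(1/n₁ + 1/n₂) = 0.39 / √(1/55 + 1/73) = 2.1843

δ ≈ 2.184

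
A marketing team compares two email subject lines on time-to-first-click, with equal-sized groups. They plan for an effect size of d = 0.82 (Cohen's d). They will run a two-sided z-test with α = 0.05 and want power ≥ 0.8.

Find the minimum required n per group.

n = 24 per group

Set Φ(δ − 1.960) = 0.8; then δ − 1.960 = Φ⁻¹(0.8) = 0.842, giving δ = 2.802.
(For δ > 0 the lower-tail rejection region contributes negligibly to power, so the one-term inversion is standard.)
δ = d·√(n/2) ⇒ n = 2(δ/d)² = 2 × (2.802 / 0.82)² = 23.35.
Rounding up, n = 24 per group.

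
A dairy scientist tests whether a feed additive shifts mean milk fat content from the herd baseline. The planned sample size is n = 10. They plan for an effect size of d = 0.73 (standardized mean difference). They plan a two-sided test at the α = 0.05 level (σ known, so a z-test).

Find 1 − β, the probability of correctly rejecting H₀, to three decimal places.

Power ≈ 0.636

Noncentrality parameter: δ = d·√n = 0.73 × √10 = 2.3085
Critical value for a two-sided test at α = 0.05: z_{α/2} = 1.960.
Power = Φ(δ − 1.960) + Φ(−δ − 1.960) = Φ(0.348) + Φ(-4.268) = 0.6363 + 0.0000 = 0.6363.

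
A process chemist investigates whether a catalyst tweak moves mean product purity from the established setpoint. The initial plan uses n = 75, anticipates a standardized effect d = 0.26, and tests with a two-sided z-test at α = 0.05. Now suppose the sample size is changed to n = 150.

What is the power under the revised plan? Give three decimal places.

Power ≈ 0.890

With n = 150: δ = d·√n = 0.26 × √150 = 3.1843. Critical value z_{0.025} = 1.960.
Revised power = Φ(δ − 1.960) + Φ(−δ − 1.960) = Φ(1.224) + Φ(-5.144) = 0.8896 + 0.0000 = 0.8896.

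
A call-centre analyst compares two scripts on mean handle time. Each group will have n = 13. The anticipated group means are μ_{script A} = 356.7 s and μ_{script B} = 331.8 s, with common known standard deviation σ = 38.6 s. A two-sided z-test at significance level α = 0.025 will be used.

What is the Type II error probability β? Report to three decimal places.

Standardized effect: d = |μ_{script A} − μ_{script B}| / σ = |356.7 − 331.8| / 38.6 = 0.6451
Noncentrality parameter: δ = d·√(n/2) = 0.6451 × √(13/2) = 1.6446
Two-sided α = 0.025 → critical value z_{0.0125} = 2.241.
Power = Φ(δ − 2.241) + Φ(−δ − 2.241) = Φ(-0.597) + Φ(-3.886) = 0.2753 + 0.0001 = 0.2754.
Type II error: β = 1 − power = 1 − 0.2754 = 0.7246.

β ≈ 0.725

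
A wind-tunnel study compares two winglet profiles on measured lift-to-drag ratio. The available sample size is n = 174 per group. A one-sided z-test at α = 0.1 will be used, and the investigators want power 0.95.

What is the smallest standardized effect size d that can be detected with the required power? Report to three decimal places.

Need Φ(δ − 1.282) = 0.95, so δ = 1.282 + 1.645 = 2.926.
δ = d·√(n/2) ⇒ d = δ/√(n/2) = 2.926/√(174/2) = 0.3137.

d ≈ 0.314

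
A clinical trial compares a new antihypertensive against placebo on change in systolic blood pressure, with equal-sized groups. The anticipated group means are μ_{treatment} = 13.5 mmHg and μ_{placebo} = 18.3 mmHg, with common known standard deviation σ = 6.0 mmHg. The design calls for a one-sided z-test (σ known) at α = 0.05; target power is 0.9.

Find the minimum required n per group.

Standardized effect: d = |μ_{treatment} − μ_{placebo}| / σ = |13.5 − 18.3| / 6.0 = 0.8000
Set Φ(δ − 1.645) = 0.9; then δ − 1.645 = Φ⁻¹(0.9) = 1.282, giving δ = 2.926.
δ = d·√(n/2) ⇒ n = 2(δ/d)² = 2 × (2.926 / 0.8000)² = 26.76.
Rounding up, n = 27 per group.

n = 27 per group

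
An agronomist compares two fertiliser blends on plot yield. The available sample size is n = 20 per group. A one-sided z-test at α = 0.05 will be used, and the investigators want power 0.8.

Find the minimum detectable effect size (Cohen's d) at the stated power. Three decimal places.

Need Φ(δ − 1.645) = 0.8, so δ = 1.645 + 0.842 = 2.486.
δ = d·√(n/2) ⇒ d = δ/√(n/2) = 2.486/√(20/2) = 0.7863.

d ≈ 0.786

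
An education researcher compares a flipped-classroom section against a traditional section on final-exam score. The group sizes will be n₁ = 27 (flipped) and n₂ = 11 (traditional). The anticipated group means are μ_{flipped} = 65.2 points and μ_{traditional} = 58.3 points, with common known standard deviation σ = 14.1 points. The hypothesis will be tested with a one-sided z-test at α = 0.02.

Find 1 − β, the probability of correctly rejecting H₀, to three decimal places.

Power ≈ 0.246

Standardized effect: d = |μ_{flipped} − μ_{traditional}| / σ = |65.2 − 58.3| / 14.1 = 0.4894
Noncentrality parameter: λ = d / √(1/n₁ + 1/n₂) = 0.4894 / √(1/27 + 1/11) = 1.3681
One-sided α = 0.02 → critical value z_{0.02} = 2.054.
Power = Φ(λ − 2.054) = Φ(-0.686) = 0.2465.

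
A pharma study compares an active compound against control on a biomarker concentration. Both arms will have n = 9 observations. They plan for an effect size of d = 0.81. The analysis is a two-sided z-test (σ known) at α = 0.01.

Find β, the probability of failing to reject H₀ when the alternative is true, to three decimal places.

Noncentrality parameter: λ = d·√(n/2) = 0.81 × √(9/2) = 1.7183
Critical value for a two-sided test at α = 0.01: z_{α/2} = 2.576.
Power = Φ(λ − 2.576) + Φ(−λ − 2.576) = Φ(-0.858) + Φ(-4.294) = 0.1956 + 0.0000 = 0.1956.
Type II error: β = 1 − power = 1 − 0.1956 = 0.8044.

β ≈ 0.804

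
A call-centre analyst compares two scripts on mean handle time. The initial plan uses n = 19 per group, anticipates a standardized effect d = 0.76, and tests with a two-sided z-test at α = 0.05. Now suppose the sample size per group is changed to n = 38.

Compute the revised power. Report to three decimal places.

Power ≈ 0.912

With n = 38 per group: δ = d·√(n/2) = 0.76 × √(38/2) = 3.3128. Critical value z_{0.025} = 1.960.
Revised power = Φ(δ − 1.960) + Φ(−δ − 1.960) = Φ(1.353) + Φ(-5.273) = 0.9119 + 0.0000 = 0.9119.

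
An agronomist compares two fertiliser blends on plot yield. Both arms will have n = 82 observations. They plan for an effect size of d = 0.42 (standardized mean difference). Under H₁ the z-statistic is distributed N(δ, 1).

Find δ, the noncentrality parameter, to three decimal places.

The noncentrality parameter scales effect size by the design's sample-size factor: δ = d·√(n/2) = 0.42 × √(82/2) = 2.6893

δ ≈ 2.689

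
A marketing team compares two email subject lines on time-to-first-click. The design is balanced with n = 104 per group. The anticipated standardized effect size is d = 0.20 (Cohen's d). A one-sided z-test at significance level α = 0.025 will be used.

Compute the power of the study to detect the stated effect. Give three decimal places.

Noncentrality parameter: δ = d·√(n/2) = 0.20 × √(104/2) = 1.4422
Critical value for a one-sided test at α = 0.025: z_α = 1.960.
Power = P(Z > 1.960 − δ) = Φ(-0.518) = 0.3023.

Power ≈ 0.302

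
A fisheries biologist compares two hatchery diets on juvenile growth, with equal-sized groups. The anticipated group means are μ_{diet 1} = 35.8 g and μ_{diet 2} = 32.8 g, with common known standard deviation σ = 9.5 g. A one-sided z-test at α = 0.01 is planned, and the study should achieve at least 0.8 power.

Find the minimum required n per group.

n = 202 per group

Standardized effect: d = |μ_{diet 1} − μ_{diet 2}| / σ = |35.8 − 32.8| / 9.5 = 0.3158
Set Φ(δ − 2.326) = 0.8; then δ − 2.326 = Φ⁻¹(0.8) = 0.842, giving δ = 3.168.
δ = d·√(n/2) ⇒ n = 2(δ/d)² = 2 × (3.168 / 0.3158)² = 201.28.
Rounding up, n = 202 per group.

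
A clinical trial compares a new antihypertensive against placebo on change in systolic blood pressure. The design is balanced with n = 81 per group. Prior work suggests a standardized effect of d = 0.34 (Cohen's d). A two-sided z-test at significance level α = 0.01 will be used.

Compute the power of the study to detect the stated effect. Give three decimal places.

Noncentrality parameter: δ = d·√(n/2) = 0.34 × √(81/2) = 2.1637
Critical value for a two-sided test at α = 0.01: z_{α/2} = 2.576.
Power = Φ(δ − 2.576) + Φ(−δ − 2.576) = Φ(-0.412) + Φ(-4.740) = 0.3401 + 0.0000 = 0.3401.

Power ≈ 0.340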